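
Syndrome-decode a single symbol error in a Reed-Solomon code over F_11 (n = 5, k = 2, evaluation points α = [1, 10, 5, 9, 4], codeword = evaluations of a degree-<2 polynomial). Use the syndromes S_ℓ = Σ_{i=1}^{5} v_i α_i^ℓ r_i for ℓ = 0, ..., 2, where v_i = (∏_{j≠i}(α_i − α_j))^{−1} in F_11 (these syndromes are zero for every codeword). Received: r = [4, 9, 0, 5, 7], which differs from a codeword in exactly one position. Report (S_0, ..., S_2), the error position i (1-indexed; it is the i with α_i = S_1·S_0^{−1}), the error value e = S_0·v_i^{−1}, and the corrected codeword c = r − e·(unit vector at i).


S = (7, 7, 7), error at position 1, error magnitude e = 9, c = [6, 9, 0, 5, 7].

Step 1: column multipliers v_i = (∏_{j≠i}(α_i − α_j))^{−1} mod 11.
  i = 1 (α = 1): (1−10)(1−5)(1−9)(1−4) = (−9)·(−4)·(−8)·(−3) = 864 ≡ 6, so v_1 = 6^{−1} = 2 (mod 11).
  i = 2 (α = 10): (10−1)(10−5)(10−9)(10−4) = 9·5·1·6 = 270 ≡ 6, so v_2 = 6^{−1} = 2 (mod 11).
  i = 3 (α = 5): (5−1)(5−10)(5−9)(5−4) = 4·(−5)·(−4)·1 = 80 ≡ 3, so v_3 = 3^{−1} = 4 (mod 11).
  i = 4 (α = 9): (9−1)(9−10)(9−5)(9−4) = 8·(−1)·4·5 = −160 ≡ 5, so v_4 = 5^{−1} = 9 (mod 11).
  i = 5 (α = 4): (4−1)(4−10)(4−5)(4−9) = 3·(−6)·(−1)·(−5) = −90 ≡ 9, so v_5 = 9^{−1} = 5 (mod 11).
  v = [2, 2, 4, 9, 5].
Step 2: syndromes of r = [4, 9, 0, 5, 7] (all sums mod 11).
  S_0 = Σ v_i r_i = 2·4 + 2·9 + 4·0 + 9·5 + 5·7 = 106 ≡ 7.
  S_1 = Σ v_i α_i r_i = 2·1·4 + 2·10·9 + 4·5·0 + 9·9·5 + 5·4·7 = 733 ≡ 7.
  α_i^2 mod 11 = [1, 1, 3, 4, 5].
  S_2 = Σ v_i α_i^2 r_i = 2·1·4 + 2·1·9 + 4·3·0 + 9·4·5 + 5·5·7 = 381 ≡ 7.
  S = (7, 7, 7) ≠ 0, so r is not a codeword (an error is present).
Step 3: locate the error. For a single error e at position i, S_ℓ = v_i·e·α_i^ℓ, so α_err = S_1/S_0.
  S_0^{−1} = 7^{−1} = 8 (mod 11), so α_err = 7·8 = 56 ≡ 1 = α_1. Error position i = 1.
  Consistency check: S_2/S_1 = 7·8 = 56 ≡ 1 = α_err ✓ (single-error assumption holds).
Step 4: error magnitude e = S_0/v_1 = S_0·∏_{j≠1}(α_1 − α_j) = 7·6 = 42 ≡ 9 (mod 11).
Step 5: correct position 1: c_1 = r_1 − e = 4 − 9 ≡ 6 (mod 11). Hence c = [6, 9, 0, 5, 7].
  Check: interpolating c through the α_i gives m(x) = 2 + 4·x (degree < 2) with m(α_i) = c_i for every i, so c is indeed a codeword.


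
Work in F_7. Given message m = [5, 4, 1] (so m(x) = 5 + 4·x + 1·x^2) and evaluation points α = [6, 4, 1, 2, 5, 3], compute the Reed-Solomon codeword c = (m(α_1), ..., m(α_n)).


c = [2, 2, 3, 3, 1, 5]

Message polynomial: m(x) = 5 + 4·x + 1·x^2 (mod 7).
For each evaluation point α_i, compute m(α_i) mod 7:
  α_1 = 6: Horner steps 1 → 3 → 2, so m(6) = 2.
  α_2 = 4: Horner steps 1 → 1 → 2, so m(4) = 2.
  α_3 = 1: Horner steps 1 → 5 → 3, so m(1) = 3.
  α_4 = 2: Horner steps 1 → 6 → 3, so m(2) = 3.
  α_5 = 5: Horner steps 1 → 2 → 1, so m(5) = 1.
  α_6 = 3: Horner steps 1 → 0 → 5, so m(3) = 5.
Codeword c = [2, 2, 3, 3, 1, 5] ∈ F_7^6.


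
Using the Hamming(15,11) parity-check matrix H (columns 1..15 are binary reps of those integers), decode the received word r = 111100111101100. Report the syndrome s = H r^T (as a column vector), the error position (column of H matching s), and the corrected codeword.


s = (1, 0, 0, 1)^T, error position = 9, corrected codeword c = 111100110101100

Compute s = H r^T mod 2 one row at a time:
  s_1 = 1 + 1 + 1 + 0 + 1 + 1 + 0 + 0 = 5 ≡ 1 (mod 2).
  s_2 = 1 + 0 + 0 + 1 + 1 + 1 + 0 + 0 = 4 ≡ 0 (mod 2).
  s_3 = 1 + 1 + 0 + 1 + 1 + 0 + 0 + 0 = 4 ≡ 0 (mod 2).
  s_4 = 1 + 1 + 0 + 1 + 1 + 0 + 1 + 0 = 5 ≡ 1 (mod 2).
s = (1, 0, 0, 1)^T — this equals column 9 of H (binary 1001), so error is at position 9.
Correct: flip bit 9 of r = 111100111101100 to get c = 111100110101100.


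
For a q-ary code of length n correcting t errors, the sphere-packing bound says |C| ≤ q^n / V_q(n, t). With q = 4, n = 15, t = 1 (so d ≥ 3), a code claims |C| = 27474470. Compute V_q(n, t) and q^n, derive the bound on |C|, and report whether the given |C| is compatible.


V_q(n, t) = 46, q^n = 1073741824, Hamming bound = 23342213, |C| = 27474470 > bound (violated).

Step 1: Compute V_q(n, t) = Σ_{j=0}^1 C(n, j) (q−1)^j.
  j = 0: C(15,0)·(3)^0 = 1·1 = 1.
  j = 1: C(15,1)·(3)^1 = 15·3 = 45.
  V_q(n, t) = 1 + 45 = 46.
Step 2: q^n = 4^15 = 1073741824.
Step 3: Hamming bound ⌊q^n / V_q(n,t)⌋ = ⌊1073741824/46⌋ = 23342213.
Step 4: Compare |C| = 27474470 to 23342213: violated.
The claimed |C| lies above the Hamming bound, so no 4-ary code of length 15 with d ≥ 3 can have 27474470 codewords.


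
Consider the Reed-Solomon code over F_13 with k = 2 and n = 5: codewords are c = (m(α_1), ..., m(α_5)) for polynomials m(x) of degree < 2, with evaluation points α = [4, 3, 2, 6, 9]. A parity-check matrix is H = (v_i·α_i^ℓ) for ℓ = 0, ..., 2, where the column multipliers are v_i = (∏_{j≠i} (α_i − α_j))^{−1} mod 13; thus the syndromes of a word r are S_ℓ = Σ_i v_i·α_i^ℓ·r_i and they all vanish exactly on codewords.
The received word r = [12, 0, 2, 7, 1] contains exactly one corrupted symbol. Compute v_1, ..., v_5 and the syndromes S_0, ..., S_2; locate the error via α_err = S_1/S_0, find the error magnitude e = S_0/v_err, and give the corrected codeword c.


S = (2, 8, 6), error at position 1, error magnitude e = 1, c = [11, 0, 2, 7, 1].

Step 1: column multipliers v_i = (∏_{j≠i}(α_i − α_j))^{−1} mod 13.
  i = 1 (α = 4): (4−3)(4−2)(4−6)(4−9) = 1·2·(−2)·(−5) = 20 ≡ 7, so v_1 = 7^{−1} = 2 (mod 13).
  i = 2 (α = 3): (3−4)(3−2)(3−6)(3−9) = (−1)·1·(−3)·(−6) = −18 ≡ 8, so v_2 = 8^{−1} = 5 (mod 13).
  i = 3 (α = 2): (2−4)(2−3)(2−6)(2−9) = (−2)·(−1)·(−4)·(−7) = 56 ≡ 4, so v_3 = 4^{−1} = 10 (mod 13).
  i = 4 (α = 6): (6−4)(6−3)(6−2)(6−9) = 2·3·4·(−3) = −72 ≡ 6, so v_4 = 6^{−1} = 11 (mod 13).
  i = 5 (α = 9): (9−4)(9−3)(9−2)(9−6) = 5·6·7·3 = 630 ≡ 6, so v_5 = 6^{−1} = 11 (mod 13).
  v = [2, 5, 10, 11, 11].
Step 2: syndromes of r = [12, 0, 2, 7, 1] (all sums mod 13).
  S_0 = Σ v_i r_i = 2·12 + 5·0 + 10·2 + 11·7 + 11·1 = 132 ≡ 2.
  S_1 = Σ v_i α_i r_i = 2·4·12 + 5·3·0 + 10·2·2 + 11·6·7 + 11·9·1 = 697 ≡ 8.
  α_i^2 mod 13 = [3, 9, 4, 10, 3].
  S_2 = Σ v_i α_i^2 r_i = 2·3·12 + 5·9·0 + 10·4·2 + 11·10·7 + 11·3·1 = 955 ≡ 6.
  S = (2, 8, 6) ≠ 0, so r is not a codeword (an error is present).
Step 3: locate the error. For a single error e at position i, S_ℓ = v_i·e·α_i^ℓ, so α_err = S_1/S_0.
  S_0^{−1} = 2^{−1} = 7 (mod 13), so α_err = 8·7 = 56 ≡ 4 = α_1. Error position i = 1.
  Consistency check: S_2/S_1 = 6·5 = 30 ≡ 4 = α_err ✓ (single-error assumption holds).
Step 4: error magnitude e = S_0/v_1 = S_0·∏_{j≠1}(α_1 − α_j) = 2·7 = 14 ≡ 1 (mod 13).
Step 5: correct position 1: c_1 = r_1 − e = 12 − 1 ≡ 11 (mod 13). Hence c = [11, 0, 2, 7, 1].
  Check: interpolating c through the α_i gives m(x) = 6 + 11·x (degree < 2) with m(α_i) = c_i for every i, so c is indeed a codeword.


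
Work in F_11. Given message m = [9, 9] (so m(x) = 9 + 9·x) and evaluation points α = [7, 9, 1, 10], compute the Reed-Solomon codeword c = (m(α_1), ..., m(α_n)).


c = [6, 2, 7, 0]

Message polynomial: m(x) = 9 + 9·x (mod 11).
For each evaluation point α_i, compute m(α_i) mod 11:
  α_1 = 7: Horner steps 9 → 6, so m(7) = 6.
  α_2 = 9: Horner steps 9 → 2, so m(9) = 2.
  α_3 = 1: Horner steps 9 → 7, so m(1) = 7.
  α_4 = 10: Horner steps 9 → 0, so m(10) = 0.
Codeword c = [6, 2, 7, 0] ∈ F_11^4.


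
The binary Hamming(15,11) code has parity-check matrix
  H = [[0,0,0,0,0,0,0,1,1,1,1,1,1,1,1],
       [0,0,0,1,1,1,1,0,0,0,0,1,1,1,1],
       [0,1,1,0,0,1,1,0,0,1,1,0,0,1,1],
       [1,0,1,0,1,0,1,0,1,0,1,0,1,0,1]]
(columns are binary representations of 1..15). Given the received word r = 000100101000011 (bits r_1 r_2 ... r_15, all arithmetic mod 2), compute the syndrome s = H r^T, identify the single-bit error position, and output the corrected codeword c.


s = (1, 0, 1, 1)^T, error position = 11, corrected codeword c = 000100101010011

Compute s = H r^T mod 2 one row at a time:
  s_1 = 0 + 1 + 0 + 0 + 0 + 0 + 1 + 1 = 3 ≡ 1 (mod 2).
  s_2 = 1 + 0 + 0 + 1 + 0 + 0 + 1 + 1 = 4 ≡ 0 (mod 2).
  s_3 = 0 + 0 + 0 + 1 + 0 + 0 + 1 + 1 = 3 ≡ 1 (mod 2).
  s_4 = 0 + 0 + 0 + 1 + 1 + 0 + 0 + 1 = 3 ≡ 1 (mod 2).
s = (1, 0, 1, 1)^T — this equals column 11 of H (binary 1011), so error is at position 11.
Correct: flip bit 11 of r = 000100101000011 to get c = 000100101010011.


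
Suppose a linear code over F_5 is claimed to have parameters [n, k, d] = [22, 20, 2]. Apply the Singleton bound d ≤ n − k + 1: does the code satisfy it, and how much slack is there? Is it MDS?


Singleton RHS = n − k + 1 = 3, slack = 1, bound satisfied, not MDS.

Singleton bound: d ≤ n − k + 1.
Here n = 22, k = 20, so n − k + 1 = 3.
Given d = 2, check d ≤ 3: YES.
Slack = (n − k + 1) − d = 1.
The code is NOT MDS (slack = 1 > 0).
Description: the claimed parameters are [22, 20, 2]_5; such a code would be non-MDS.


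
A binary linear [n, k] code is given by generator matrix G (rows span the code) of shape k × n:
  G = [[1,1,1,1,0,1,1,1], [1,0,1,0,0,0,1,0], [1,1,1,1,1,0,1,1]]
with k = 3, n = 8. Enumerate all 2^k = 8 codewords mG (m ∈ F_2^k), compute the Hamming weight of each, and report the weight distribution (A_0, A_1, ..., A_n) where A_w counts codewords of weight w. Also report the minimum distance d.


Weight distribution: A_0 = 1, A_2 = 1, A_3 = 1, A_4 = 2, A_5 = 1, A_7 = 2. Minimum distance d = 2.

Enumerate all 2^3 = 8 messages m ∈ F_2^3.
For each, compute codeword c = mG in F_2^8, then tally its weight.
  m = 000 → c = 00000000, weight = 0.
  m = 100 → c = 11110111, weight = 7.
  m = 010 → c = 10100010, weight = 3.
  m = 110 → c = 01010101, weight = 4.
  m = 001 → c = 11111011, weight = 7.
  m = 101 → c = 00001100, weight = 2.
  m = 011 → c = 01011001, weight = 4.
  m = 111 → c = 10101110, weight = 5.
Tally weights:
  weight 0: 1 codewords.
  weight 2: 1 codewords.
  weight 3: 1 codewords.
  weight 4: 2 codewords.
  weight 5: 1 codewords.
  weight 7: 2 codewords.
Minimum distance d = smallest w > 0 with A_w > 0 = 2.
Sanity: Σ A_w = 8 = 2^3 = 8 ✓.


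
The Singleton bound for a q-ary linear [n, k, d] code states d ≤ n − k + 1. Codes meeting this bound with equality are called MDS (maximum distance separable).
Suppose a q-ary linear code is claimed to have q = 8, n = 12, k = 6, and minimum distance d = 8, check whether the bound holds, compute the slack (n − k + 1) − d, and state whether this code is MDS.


Singleton RHS = n − k + 1 = 7, slack = -1, bound violated (no such code; not MDS).

Singleton bound: d ≤ n − k + 1.
Here n = 12, k = 6, so n − k + 1 = 7.
Given d = 8, check d ≤ 7: NO.
Slack = (n − k + 1) − d = -1.
The slack is negative: d = 8 exceeds n − k + 1 = 7 by 1, so the Singleton bound is violated and no linear [12, 6, 8]_8 code can exist. In particular it is not MDS (MDS requires d = n − k + 1 exactly).
Description: the claimed parameters are [12, 6, 8]_8; such a code would be impossible (violates the Singleton bound).


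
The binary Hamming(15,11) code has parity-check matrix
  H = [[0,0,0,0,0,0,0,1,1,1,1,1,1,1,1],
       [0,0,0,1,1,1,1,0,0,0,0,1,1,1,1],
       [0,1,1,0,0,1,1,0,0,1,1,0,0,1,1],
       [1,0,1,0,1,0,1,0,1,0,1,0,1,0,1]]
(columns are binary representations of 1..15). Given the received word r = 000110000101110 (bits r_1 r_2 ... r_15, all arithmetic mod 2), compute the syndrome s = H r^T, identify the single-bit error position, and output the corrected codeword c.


s = (0, 1, 0, 0)^T, error position = 4, corrected codeword c = 000010000101110

Compute s = H r^T mod 2 one row at a time:
  s_1 = 0 + 0 + 1 + 0 + 1 + 1 + 1 + 0 = 4 ≡ 0 (mod 2).
  s_2 = 1 + 1 + 0 + 0 + 1 + 1 + 1 + 0 = 5 ≡ 1 (mod 2).
  s_3 = 0 + 0 + 0 + 0 + 1 + 0 + 1 + 0 = 2 ≡ 0 (mod 2).
  s_4 = 0 + 0 + 1 + 0 + 0 + 0 + 1 + 0 = 2 ≡ 0 (mod 2).
s = (0, 1, 0, 0)^T — this equals column 4 of H (binary 0100), so error is at position 4.
Correct: flip bit 4 of r = 000110000101110 to get c = 000010000101110.


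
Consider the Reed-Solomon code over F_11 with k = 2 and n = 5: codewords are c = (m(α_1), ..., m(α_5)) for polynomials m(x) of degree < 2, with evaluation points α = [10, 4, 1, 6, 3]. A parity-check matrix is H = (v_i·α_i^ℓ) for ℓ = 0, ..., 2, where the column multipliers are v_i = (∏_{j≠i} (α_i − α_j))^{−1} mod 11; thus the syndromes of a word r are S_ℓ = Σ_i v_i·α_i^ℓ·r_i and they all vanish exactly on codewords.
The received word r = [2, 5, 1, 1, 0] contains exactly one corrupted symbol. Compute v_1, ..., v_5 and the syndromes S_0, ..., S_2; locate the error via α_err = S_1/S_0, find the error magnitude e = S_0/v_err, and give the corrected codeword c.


S = (8, 4, 2), error at position 4, error magnitude e = 8, c = [2, 5, 1, 4, 0].

Step 1: column multipliers v_i = (∏_{j≠i}(α_i − α_j))^{−1} mod 11.
  i = 1 (α = 10): (10−4)(10−1)(10−6)(10−3) = 6·9·4·7 = 1512 ≡ 5, so v_1 = 5^{−1} = 9 (mod 11).
  i = 2 (α = 4): (4−10)(4−1)(4−6)(4−3) = (−6)·3·(−2)·1 = 36 ≡ 3, so v_2 = 3^{−1} = 4 (mod 11).
  i = 3 (α = 1): (1−10)(1−4)(1−6)(1−3) = (−9)·(−3)·(−5)·(−2) = 270 ≡ 6, so v_3 = 6^{−1} = 2 (mod 11).
  i = 4 (α = 6): (6−10)(6−4)(6−1)(6−3) = (−4)·2·5·3 = −120 ≡ 1, so v_4 = 1^{−1} = 1 (mod 11).
  i = 5 (α = 3): (3−10)(3−4)(3−1)(3−6) = (−7)·(−1)·2·(−3) = −42 ≡ 2, so v_5 = 2^{−1} = 6 (mod 11).
  v = [9, 4, 2, 1, 6].
Step 2: syndromes of r = [2, 5, 1, 1, 0] (all sums mod 11).
  S_0 = Σ v_i r_i = 9·2 + 4·5 + 2·1 + 1·1 + 6·0 = 41 ≡ 8.
  S_1 = Σ v_i α_i r_i = 9·10·2 + 4·4·5 + 2·1·1 + 1·6·1 + 6·3·0 = 268 ≡ 4.
  α_i^2 mod 11 = [1, 5, 1, 3, 9].
  S_2 = Σ v_i α_i^2 r_i = 9·1·2 + 4·5·5 + 2·1·1 + 1·3·1 + 6·9·0 = 123 ≡ 2.
  S = (8, 4, 2) ≠ 0, so r is not a codeword (an error is present).
Step 3: locate the error. For a single error e at position i, S_ℓ = v_i·e·α_i^ℓ, so α_err = S_1/S_0.
  S_0^{−1} = 8^{−1} = 7 (mod 11), so α_err = 4·7 = 28 ≡ 6 = α_4. Error position i = 4.
  Consistency check: S_2/S_1 = 2·3 = 6 ≡ 6 = α_err ✓ (single-error assumption holds).
Step 4: error magnitude e = S_0/v_4 = S_0·∏_{j≠4}(α_4 − α_j) = 8·1 = 8 ≡ 8 (mod 11).
Step 5: correct position 4: c_4 = r_4 − e = 1 − 8 ≡ 4 (mod 11). Hence c = [2, 5, 1, 4, 0].
  Check: interpolating c through the α_i gives m(x) = 7 + 5·x (degree < 2) with m(α_i) = c_i for every i, so c is indeed a codeword.


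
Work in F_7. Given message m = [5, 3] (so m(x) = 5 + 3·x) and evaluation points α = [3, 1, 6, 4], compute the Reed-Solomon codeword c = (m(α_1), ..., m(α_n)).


c = [0, 1, 2, 3]

Message polynomial: m(x) = 5 + 3·x (mod 7).
For each evaluation point α_i, compute m(α_i) mod 7:
  α_1 = 3: Horner steps 3 → 0, so m(3) = 0.
  α_2 = 1: Horner steps 3 → 1, so m(1) = 1.
  α_3 = 6: Horner steps 3 → 2, so m(6) = 2.
  α_4 = 4: Horner steps 3 → 3, so m(4) = 3.
Codeword c = [0, 1, 2, 3] ∈ F_7^4.


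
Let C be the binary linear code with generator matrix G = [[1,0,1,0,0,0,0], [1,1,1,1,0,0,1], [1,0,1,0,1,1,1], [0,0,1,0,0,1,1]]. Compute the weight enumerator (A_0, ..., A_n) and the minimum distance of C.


Weight distribution: A_0 = 1, A_2 = 3, A_3 = 4, A_4 = 3, A_5 = 4, A_6 = 1. Minimum distance d = 2.

Enumerate all 2^4 = 16 messages m ∈ F_2^4.
For each, compute codeword c = mG in F_2^7, then tally its weight.
  m = 0000 → c = 0000000, weight = 0.
  m = 1000 → c = 1010000, weight = 2.
  m = 0100 → c = 1111001, weight = 5.
  m = 1100 → c = 0101001, weight = 3.
  m = 0010 → c = 1010111, weight = 5.
  m = 1010 → c = 0000111, weight = 3.
  m = 0110 → c = 0101110, weight = 4.
  m = 1110 → c = 1111110, weight = 6.
  m = 0001 → c = 0010011, weight = 3.
  m = 1001 → c = 1000011, weight = 3.
  m = 0101 → c = 1101010, weight = 4.
  m = 1101 → c = 0111010, weight = 4.
  m = 0011 → c = 1000100, weight = 2.
  m = 1011 → c = 0010100, weight = 2.
  m = 0111 → c = 0111101, weight = 5.
  m = 1111 → c = 1101101, weight = 5.
Tally weights:
  weight 0: 1 codewords.
  weight 2: 3 codewords.
  weight 3: 4 codewords.
  weight 4: 3 codewords.
  weight 5: 4 codewords.
  weight 6: 1 codewords.
Minimum distance d = smallest w > 0 with A_w > 0 = 2.
Sanity: Σ A_w = 16 = 2^4 = 16 ✓.


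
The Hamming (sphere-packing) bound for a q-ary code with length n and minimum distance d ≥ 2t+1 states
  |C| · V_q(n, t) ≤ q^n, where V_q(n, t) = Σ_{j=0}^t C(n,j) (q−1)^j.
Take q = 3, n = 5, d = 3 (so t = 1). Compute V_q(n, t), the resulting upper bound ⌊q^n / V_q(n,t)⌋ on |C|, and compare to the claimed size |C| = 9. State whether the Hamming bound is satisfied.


V_q(n, t) = 11, q^n = 243, Hamming bound = 22, |C| = 9 ≤ bound (satisfied).

Step 1: Compute V_q(n, t) = Σ_{j=0}^1 C(n, j) (q−1)^j.
  j = 0: C(5,0)·(2)^0 = 1·1 = 1.
  j = 1: C(5,1)·(2)^1 = 5·2 = 10.
  V_q(n, t) = 1 + 10 = 11.
Step 2: q^n = 3^5 = 243.
Step 3: Hamming bound ⌊q^n / V_q(n,t)⌋ = ⌊243/11⌋ = 22.
Step 4: Compare |C| = 9 to 22: satisfied.
The claimed |C| lies below the Hamming bound.


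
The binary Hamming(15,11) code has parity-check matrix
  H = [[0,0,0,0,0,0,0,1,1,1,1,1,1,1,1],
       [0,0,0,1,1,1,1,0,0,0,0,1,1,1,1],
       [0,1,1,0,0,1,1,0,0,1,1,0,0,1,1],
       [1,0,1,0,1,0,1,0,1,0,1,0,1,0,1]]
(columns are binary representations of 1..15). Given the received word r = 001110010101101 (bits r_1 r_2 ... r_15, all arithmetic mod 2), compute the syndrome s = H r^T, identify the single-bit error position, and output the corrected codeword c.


s = (1, 1, 1, 0)^T, error position = 14, corrected codeword c = 001110010101111

Compute s = H r^T mod 2 one row at a time:
  s_1 = 1 + 0 + 1 + 0 + 1 + 1 + 0 + 1 = 5 ≡ 1 (mod 2).
  s_2 = 1 + 1 + 0 + 0 + 1 + 1 + 0 + 1 = 5 ≡ 1 (mod 2).
  s_3 = 0 + 1 + 0 + 0 + 1 + 0 + 0 + 1 = 3 ≡ 1 (mod 2).
  s_4 = 0 + 1 + 1 + 0 + 0 + 0 + 1 + 1 = 4 ≡ 0 (mod 2).
s = (1, 1, 1, 0)^T — this equals column 14 of H (binary 1110), so error is at position 14.
Correct: flip bit 14 of r = 001110010101101 to get c = 001110010101111.


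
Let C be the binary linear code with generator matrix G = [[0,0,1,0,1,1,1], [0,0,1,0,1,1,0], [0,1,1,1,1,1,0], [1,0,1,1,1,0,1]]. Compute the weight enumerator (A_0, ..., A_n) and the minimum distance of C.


Weight distribution: A_0 = 1, A_1 = 1, A_2 = 1, A_3 = 4, A_4 = 5, A_5 = 3, A_6 = 1. Minimum distance d = 1.

Enumerate all 2^4 = 16 messages m ∈ F_2^4.
For each, compute codeword c = mG in F_2^7, then tally its weight.
  m = 0000 → c = 0000000, weight = 0.
  m = 1000 → c = 0010111, weight = 4.
  m = 0100 → c = 0010110, weight = 3.
  m = 1100 → c = 0000001, weight = 1.
  m = 0010 → c = 0111110, weight = 5.
  m = 1010 → c = 0101001, weight = 3.
  m = 0110 → c = 0101000, weight = 2.
  m = 1110 → c = 0111111, weight = 6.
  m = 0001 → c = 1011101, weight = 5.
  m = 1001 → c = 1001010, weight = 3.
  m = 0101 → c = 1001011, weight = 4.
  m = 1101 → c = 1011100, weight = 4.
  m = 0011 → c = 1100011, weight = 4.
  m = 1011 → c = 1110100, weight = 4.
  m = 0111 → c = 1110101, weight = 5.
  m = 1111 → c = 1100010, weight = 3.
Tally weights:
  weight 0: 1 codewords.
  weight 1: 1 codewords.
  weight 2: 1 codewords.
  weight 3: 4 codewords.
  weight 4: 5 codewords.
  weight 5: 3 codewords.
  weight 6: 1 codewords.
Minimum distance d = smallest w > 0 with A_w > 0 = 1.
Sanity: Σ A_w = 16 = 2^4 = 16 ✓.


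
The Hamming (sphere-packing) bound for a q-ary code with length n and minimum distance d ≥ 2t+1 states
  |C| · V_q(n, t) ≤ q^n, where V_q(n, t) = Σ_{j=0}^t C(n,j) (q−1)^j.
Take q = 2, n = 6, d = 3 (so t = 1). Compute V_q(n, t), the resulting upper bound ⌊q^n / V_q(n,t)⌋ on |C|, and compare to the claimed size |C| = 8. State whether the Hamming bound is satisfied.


V_q(n, t) = 7, q^n = 64, Hamming bound = 9, |C| = 8 ≤ bound (satisfied).

Step 1: Compute V_q(n, t) = Σ_{j=0}^1 C(n, j) (q−1)^j.
  j = 0: C(6,0)·(1)^0 = 1·1 = 1.
  j = 1: C(6,1)·(1)^1 = 6·1 = 6.
  V_q(n, t) = 1 + 6 = 7.
Step 2: q^n = 2^6 = 64.
Step 3: Hamming bound ⌊q^n / V_q(n,t)⌋ = ⌊64/7⌋ = 9.
Step 4: Compare |C| = 8 to 9: satisfied.
The claimed |C| lies below the Hamming bound.


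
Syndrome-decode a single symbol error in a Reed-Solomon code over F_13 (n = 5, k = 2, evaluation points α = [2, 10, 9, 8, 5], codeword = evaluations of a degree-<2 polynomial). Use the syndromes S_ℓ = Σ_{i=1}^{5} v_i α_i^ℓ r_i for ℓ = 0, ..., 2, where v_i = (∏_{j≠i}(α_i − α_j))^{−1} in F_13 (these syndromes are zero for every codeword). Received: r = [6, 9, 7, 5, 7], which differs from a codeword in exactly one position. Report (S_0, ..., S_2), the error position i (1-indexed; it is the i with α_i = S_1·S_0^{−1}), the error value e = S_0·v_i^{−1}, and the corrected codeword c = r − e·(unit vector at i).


S = (4, 7, 9), error at position 5, error magnitude e = 8, c = [6, 9, 7, 5, 12].

Step 1: column multipliers v_i = (∏_{j≠i}(α_i − α_j))^{−1} mod 13.
  i = 1 (α = 2): (2−10)(2−9)(2−8)(2−5) = (−8)·(−7)·(−6)·(−3) = 1008 ≡ 7, so v_1 = 7^{−1} = 2 (mod 13).
  i = 2 (α = 10): (10−2)(10−9)(10−8)(10−5) = 8·1·2·5 = 80 ≡ 2, so v_2 = 2^{−1} = 7 (mod 13).
  i = 3 (α = 9): (9−2)(9−10)(9−8)(9−5) = 7·(−1)·1·4 = −28 ≡ 11, so v_3 = 11^{−1} = 6 (mod 13).
  i = 4 (α = 8): (8−2)(8−10)(8−9)(8−5) = 6·(−2)·(−1)·3 = 36 ≡ 10, so v_4 = 10^{−1} = 4 (mod 13).
  i = 5 (α = 5): (5−2)(5−10)(5−9)(5−8) = 3·(−5)·(−4)·(−3) = −180 ≡ 2, so v_5 = 2^{−1} = 7 (mod 13).
  v = [2, 7, 6, 4, 7].
Step 2: syndromes of r = [6, 9, 7, 5, 7] (all sums mod 13).
  S_0 = Σ v_i r_i = 2·6 + 7·9 + 6·7 + 4·5 + 7·7 = 186 ≡ 4.
  S_1 = Σ v_i α_i r_i = 2·2·6 + 7·10·9 + 6·9·7 + 4·8·5 + 7·5·7 = 1437 ≡ 7.
  α_i^2 mod 13 = [4, 9, 3, 12, 12].
  S_2 = Σ v_i α_i^2 r_i = 2·4·6 + 7·9·9 + 6·3·7 + 4·12·5 + 7·12·7 = 1569 ≡ 9.
  S = (4, 7, 9) ≠ 0, so r is not a codeword (an error is present).
Step 3: locate the error. For a single error e at position i, S_ℓ = v_i·e·α_i^ℓ, so α_err = S_1/S_0.
  S_0^{−1} = 4^{−1} = 10 (mod 13), so α_err = 7·10 = 70 ≡ 5 = α_5. Error position i = 5.
  Consistency check: S_2/S_1 = 9·2 = 18 ≡ 5 = α_err ✓ (single-error assumption holds).
Step 4: error magnitude e = S_0/v_5 = S_0·∏_{j≠5}(α_5 − α_j) = 4·2 = 8 ≡ 8 (mod 13).
Step 5: correct position 5: c_5 = r_5 − e = 7 − 8 ≡ 12 (mod 13). Hence c = [6, 9, 7, 5, 12].
  Check: interpolating c through the α_i gives m(x) = 2 + 2·x (degree < 2) with m(α_i) = c_i for every i, so c is indeed a codeword.


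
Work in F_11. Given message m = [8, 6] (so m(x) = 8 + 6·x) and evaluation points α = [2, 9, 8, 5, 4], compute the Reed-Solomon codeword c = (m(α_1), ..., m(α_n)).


c = [9, 7, 1, 5, 10]

Message polynomial: m(x) = 8 + 6·x (mod 11).
For each evaluation point α_i, compute m(α_i) mod 11:
  α_1 = 2: Horner steps 6 → 9, so m(2) = 9.
  α_2 = 9: Horner steps 6 → 7, so m(9) = 7.
  α_3 = 8: Horner steps 6 → 1, so m(8) = 1.
  α_4 = 5: Horner steps 6 → 5, so m(5) = 5.
  α_5 = 4: Horner steps 6 → 10, so m(4) = 10.
Codeword c = [9, 7, 1, 5, 10] ∈ F_11^5.


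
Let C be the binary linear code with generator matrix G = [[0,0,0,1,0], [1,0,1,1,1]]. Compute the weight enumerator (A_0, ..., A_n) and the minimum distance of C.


Weight distribution: A_0 = 1, A_1 = 1, A_3 = 1, A_4 = 1. Minimum distance d = 1.

Enumerate all 2^2 = 4 messages m ∈ F_2^2.
For each, compute codeword c = mG in F_2^5, then tally its weight.
  m = 00 → c = 00000, weight = 0.
  m = 10 → c = 00010, weight = 1.
  m = 01 → c = 10111, weight = 4.
  m = 11 → c = 10101, weight = 3.
Tally weights:
  weight 0: 1 codewords.
  weight 1: 1 codewords.
  weight 3: 1 codewords.
  weight 4: 1 codewords.
Minimum distance d = smallest w > 0 with A_w > 0 = 1.
Sanity: Σ A_w = 4 = 2^2 = 4 ✓.


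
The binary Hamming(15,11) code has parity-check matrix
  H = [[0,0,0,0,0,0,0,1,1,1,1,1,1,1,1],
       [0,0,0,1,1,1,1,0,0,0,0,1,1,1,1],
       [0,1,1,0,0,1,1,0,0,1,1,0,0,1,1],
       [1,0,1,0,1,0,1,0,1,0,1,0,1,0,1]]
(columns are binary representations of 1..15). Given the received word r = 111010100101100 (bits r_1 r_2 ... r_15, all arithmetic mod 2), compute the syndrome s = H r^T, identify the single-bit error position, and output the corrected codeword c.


s = (1, 0, 0, 1)^T, error position = 9, corrected codeword c = 111010101101100

Compute s = H r^T mod 2 one row at a time:
  s_1 = 0 + 0 + 1 + 0 + 1 + 1 + 0 + 0 = 3 ≡ 1 (mod 2).
  s_2 = 0 + 1 + 0 + 1 + 1 + 1 + 0 + 0 = 4 ≡ 0 (mod 2).
  s_3 = 1 + 1 + 0 + 1 + 1 + 0 + 0 + 0 = 4 ≡ 0 (mod 2).
  s_4 = 1 + 1 + 1 + 1 + 0 + 0 + 1 + 0 = 5 ≡ 1 (mod 2).
s = (1, 0, 0, 1)^T — this equals column 9 of H (binary 1001), so error is at position 9.
Correct: flip bit 9 of r = 111010100101100 to get c = 111010101101100.


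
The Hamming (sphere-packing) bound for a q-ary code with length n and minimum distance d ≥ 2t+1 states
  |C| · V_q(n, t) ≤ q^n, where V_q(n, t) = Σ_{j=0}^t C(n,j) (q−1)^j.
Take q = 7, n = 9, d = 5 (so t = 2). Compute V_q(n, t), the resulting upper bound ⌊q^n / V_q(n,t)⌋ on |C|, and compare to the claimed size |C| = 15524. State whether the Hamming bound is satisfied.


V_q(n, t) = 1351, q^n = 40353607, Hamming bound = 29869, |C| = 15524 ≤ bound (satisfied).

Step 1: Compute V_q(n, t) = Σ_{j=0}^2 C(n, j) (q−1)^j.
  j = 0: C(9,0)·(6)^0 = 1·1 = 1.
  j = 1: C(9,1)·(6)^1 = 9·6 = 54.
  j = 2: C(9,2)·(6)^2 = 36·36 = 1296.
  V_q(n, t) = 1 + 54 + 1296 = 1351.
Step 2: q^n = 7^9 = 40353607.
Step 3: Hamming bound ⌊q^n / V_q(n,t)⌋ = ⌊40353607/1351⌋ = 29869.
Step 4: Compare |C| = 15524 to 29869: satisfied.
The claimed |C| lies below the Hamming bound.


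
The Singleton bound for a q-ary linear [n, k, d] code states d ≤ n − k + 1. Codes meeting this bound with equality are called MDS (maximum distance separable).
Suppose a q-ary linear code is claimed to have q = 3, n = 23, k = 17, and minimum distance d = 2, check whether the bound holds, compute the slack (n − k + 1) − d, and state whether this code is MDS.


Singleton RHS = n − k + 1 = 7, slack = 5, bound satisfied, not MDS.

Singleton bound: d ≤ n − k + 1.
Here n = 23, k = 17, so n − k + 1 = 7.
Given d = 2, check d ≤ 7: YES.
Slack = (n − k + 1) − d = 5.
The code is NOT MDS (slack = 5 > 0).
Description: the claimed parameters are [23, 17, 2]_3; such a code would be non-MDS.


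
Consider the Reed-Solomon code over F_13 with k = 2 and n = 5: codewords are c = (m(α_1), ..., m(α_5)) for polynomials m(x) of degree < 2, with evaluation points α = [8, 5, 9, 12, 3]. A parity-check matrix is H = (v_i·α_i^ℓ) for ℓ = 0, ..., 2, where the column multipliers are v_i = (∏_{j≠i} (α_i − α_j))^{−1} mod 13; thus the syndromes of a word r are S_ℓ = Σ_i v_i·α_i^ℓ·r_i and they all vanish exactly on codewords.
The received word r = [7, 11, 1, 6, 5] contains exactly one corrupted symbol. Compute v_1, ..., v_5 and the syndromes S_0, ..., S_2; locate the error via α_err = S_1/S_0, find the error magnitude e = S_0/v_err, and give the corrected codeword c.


S = (5, 6, 2), error at position 3, error magnitude e = 4, c = [7, 11, 10, 6, 5].

Step 1: column multipliers v_i = (∏_{j≠i}(α_i − α_j))^{−1} mod 13.
  i = 1 (α = 8): (8−5)(8−9)(8−12)(8−3) = 3·(−1)·(−4)·5 = 60 ≡ 8, so v_1 = 8^{−1} = 5 (mod 13).
  i = 2 (α = 5): (5−8)(5−9)(5−12)(5−3) = (−3)·(−4)·(−7)·2 = −168 ≡ 1, so v_2 = 1^{−1} = 1 (mod 13).
  i = 3 (α = 9): (9−8)(9−5)(9−12)(9−3) = 1·4·(−3)·6 = −72 ≡ 6, so v_3 = 6^{−1} = 11 (mod 13).
  i = 4 (α = 12): (12−8)(12−5)(12−9)(12−3) = 4·7·3·9 = 756 ≡ 2, so v_4 = 2^{−1} = 7 (mod 13).
  i = 5 (α = 3): (3−8)(3−5)(3−9)(3−12) = (−5)·(−2)·(−6)·(−9) = 540 ≡ 7, so v_5 = 7^{−1} = 2 (mod 13).
  v = [5, 1, 11, 7, 2].
Step 2: syndromes of r = [7, 11, 1, 6, 5] (all sums mod 13).
  S_0 = Σ v_i r_i = 5·7 + 1·11 + 11·1 + 7·6 + 2·5 = 109 ≡ 5.
  S_1 = Σ v_i α_i r_i = 5·8·7 + 1·5·11 + 11·9·1 + 7·12·6 + 2·3·5 = 968 ≡ 6.
  α_i^2 mod 13 = [12, 12, 3, 1, 9].
  S_2 = Σ v_i α_i^2 r_i = 5·12·7 + 1·12·11 + 11·3·1 + 7·1·6 + 2·9·5 = 717 ≡ 2.
  S = (5, 6, 2) ≠ 0, so r is not a codeword (an error is present).
Step 3: locate the error. For a single error e at position i, S_ℓ = v_i·e·α_i^ℓ, so α_err = S_1/S_0.
  S_0^{−1} = 5^{−1} = 8 (mod 13), so α_err = 6·8 = 48 ≡ 9 = α_3. Error position i = 3.
  Consistency check: S_2/S_1 = 2·11 = 22 ≡ 9 = α_err ✓ (single-error assumption holds).
Step 4: error magnitude e = S_0/v_3 = S_0·∏_{j≠3}(α_3 − α_j) = 5·6 = 30 ≡ 4 (mod 13).
Step 5: correct position 3: c_3 = r_3 − e = 1 − 4 ≡ 10 (mod 13). Hence c = [7, 11, 10, 6, 5].
  Check: interpolating c through the α_i gives m(x) = 9 + 3·x (degree < 2) with m(α_i) = c_i for every i, so c is indeed a codeword.


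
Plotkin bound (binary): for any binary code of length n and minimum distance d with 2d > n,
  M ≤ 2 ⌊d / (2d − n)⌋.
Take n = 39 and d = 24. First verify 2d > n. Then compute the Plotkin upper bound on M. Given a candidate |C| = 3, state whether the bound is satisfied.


Plotkin bound M ≤ 4; given |C| = 3 ≤ bound (satisfied).

Check applicability: 2d = 48, n = 39.
2d − n = 9 > 0, so Plotkin applies.
Compute d/(2d−n) = 24/9 ≈ 2.6667.
⌊d/(2d−n)⌋ = 2.
Plotkin bound: M ≤ 2·2 = 4.
Given |C| = 3, check: satisfied.
This |C| is below the Plotkin bound.


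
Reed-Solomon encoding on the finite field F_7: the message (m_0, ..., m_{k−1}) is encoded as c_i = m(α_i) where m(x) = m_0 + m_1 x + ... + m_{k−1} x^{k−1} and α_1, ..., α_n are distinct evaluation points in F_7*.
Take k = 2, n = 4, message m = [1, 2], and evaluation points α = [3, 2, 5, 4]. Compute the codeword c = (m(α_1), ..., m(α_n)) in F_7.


c = [0, 5, 4, 2]

Message polynomial: m(x) = 1 + 2·x (mod 7).
For each evaluation point α_i, compute m(α_i) mod 7:
  α_1 = 3: Horner steps 2 → 0, so m(3) = 0.
  α_2 = 2: Horner steps 2 → 5, so m(2) = 5.
  α_3 = 5: Horner steps 2 → 4, so m(5) = 4.
  α_4 = 4: Horner steps 2 → 2, so m(4) = 2.
Codeword c = [0, 5, 4, 2] ∈ F_7^4.


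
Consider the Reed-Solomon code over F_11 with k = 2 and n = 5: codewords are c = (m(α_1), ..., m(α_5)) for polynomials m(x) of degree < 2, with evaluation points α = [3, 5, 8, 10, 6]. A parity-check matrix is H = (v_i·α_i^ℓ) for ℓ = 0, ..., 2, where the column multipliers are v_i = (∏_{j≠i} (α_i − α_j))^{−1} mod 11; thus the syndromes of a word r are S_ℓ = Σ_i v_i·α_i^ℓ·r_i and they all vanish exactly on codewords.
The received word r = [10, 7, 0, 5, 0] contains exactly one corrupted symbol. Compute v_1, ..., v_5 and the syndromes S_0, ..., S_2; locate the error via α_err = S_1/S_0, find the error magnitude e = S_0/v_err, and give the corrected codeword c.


S = (6, 4, 10), error at position 3, error magnitude e = 3, c = [10, 7, 8, 5, 0].

Step 1: column multipliers v_i = (∏_{j≠i}(α_i − α_j))^{−1} mod 11.
  i = 1 (α = 3): (3−5)(3−8)(3−10)(3−6) = (−2)·(−5)·(−7)·(−3) = 210 ≡ 1, so v_1 = 1^{−1} = 1 (mod 11).
  i = 2 (α = 5): (5−3)(5−8)(5−10)(5−6) = 2·(−3)·(−5)·(−1) = −30 ≡ 3, so v_2 = 3^{−1} = 4 (mod 11).
  i = 3 (α = 8): (8−3)(8−5)(8−10)(8−6) = 5·3·(−2)·2 = −60 ≡ 6, so v_3 = 6^{−1} = 2 (mod 11).
  i = 4 (α = 10): (10−3)(10−5)(10−8)(10−6) = 7·5·2·4 = 280 ≡ 5, so v_4 = 5^{−1} = 9 (mod 11).
  i = 5 (α = 6): (6−3)(6−5)(6−8)(6−10) = 3·1·(−2)·(−4) = 24 ≡ 2, so v_5 = 2^{−1} = 6 (mod 11).
  v = [1, 4, 2, 9, 6].
Step 2: syndromes of r = [10, 7, 0, 5, 0] (all sums mod 11).
  S_0 = Σ v_i r_i = 1·10 + 4·7 + 2·0 + 9·5 + 6·0 = 83 ≡ 6.
  S_1 = Σ v_i α_i r_i = 1·3·10 + 4·5·7 + 2·8·0 + 9·10·5 + 6·6·0 = 620 ≡ 4.
  α_i^2 mod 11 = [9, 3, 9, 1, 3].
  S_2 = Σ v_i α_i^2 r_i = 1·9·10 + 4·3·7 + 2·9·0 + 9·1·5 + 6·3·0 = 219 ≡ 10.
  S = (6, 4, 10) ≠ 0, so r is not a codeword (an error is present).
Step 3: locate the error. For a single error e at position i, S_ℓ = v_i·e·α_i^ℓ, so α_err = S_1/S_0.
  S_0^{−1} = 6^{−1} = 2 (mod 11), so α_err = 4·2 = 8 ≡ 8 = α_3. Error position i = 3.
  Consistency check: S_2/S_1 = 10·3 = 30 ≡ 8 = α_err ✓ (single-error assumption holds).
Step 4: error magnitude e = S_0/v_3 = S_0·∏_{j≠3}(α_3 − α_j) = 6·6 = 36 ≡ 3 (mod 11).
Step 5: correct position 3: c_3 = r_3 − e = 0 − 3 ≡ 8 (mod 11). Hence c = [10, 7, 8, 5, 0].
  Check: interpolating c through the α_i gives m(x) = 9 + 4·x (degree < 2) with m(α_i) = c_i for every i, so c is indeed a codeword.


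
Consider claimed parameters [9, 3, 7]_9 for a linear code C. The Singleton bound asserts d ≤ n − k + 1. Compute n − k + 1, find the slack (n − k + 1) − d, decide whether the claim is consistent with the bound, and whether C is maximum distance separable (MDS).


Singleton RHS = n − k + 1 = 7, slack = 0, bound satisfied, MDS.

Singleton bound: d ≤ n − k + 1.
Here n = 9, k = 3, so n − k + 1 = 7.
Given d = 7, check d ≤ 7: YES.
Slack = (n − k + 1) − d = 0.
The code is MDS (slack = 0).
Description: the claimed parameters are [9, 3, 7]_9; such a code would be MDS (meets Singleton bound).


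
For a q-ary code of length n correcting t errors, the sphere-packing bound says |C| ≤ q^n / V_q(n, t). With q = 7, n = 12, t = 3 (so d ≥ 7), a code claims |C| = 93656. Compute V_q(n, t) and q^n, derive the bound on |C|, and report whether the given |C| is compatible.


V_q(n, t) = 49969, q^n = 13841287201, Hamming bound = 276997, |C| = 93656 ≤ bound (satisfied).

Step 1: Compute V_q(n, t) = Σ_{j=0}^3 C(n, j) (q−1)^j.
  j = 0: C(12,0)·(6)^0 = 1·1 = 1.
  j = 1: C(12,1)·(6)^1 = 12·6 = 72.
  j = 2: C(12,2)·(6)^2 = 66·36 = 2376.
  j = 3: C(12,3)·(6)^3 = 220·216 = 47520.
  V_q(n, t) = 1 + 72 + 2376 + 47520 = 49969.
Step 2: q^n = 7^12 = 13841287201.
Step 3: Hamming bound ⌊q^n / V_q(n,t)⌋ = ⌊13841287201/49969⌋ = 276997.
Step 4: Compare |C| = 93656 to 276997: satisfied.
The claimed |C| lies below the Hamming bound.


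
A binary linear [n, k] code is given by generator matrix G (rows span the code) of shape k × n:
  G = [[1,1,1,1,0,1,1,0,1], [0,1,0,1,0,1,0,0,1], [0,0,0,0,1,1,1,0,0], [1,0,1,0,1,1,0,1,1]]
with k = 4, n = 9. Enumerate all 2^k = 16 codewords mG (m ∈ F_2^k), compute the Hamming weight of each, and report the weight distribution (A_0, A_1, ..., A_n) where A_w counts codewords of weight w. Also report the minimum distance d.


Weight distribution: A_0 = 1, A_2 = 1, A_3 = 2, A_4 = 3, A_5 = 4, A_6 = 3, A_7 = 2. Minimum distance d = 2.

Enumerate all 2^4 = 16 messages m ∈ F_2^4.
For each, compute codeword c = mG in F_2^9, then tally its weight.
  m = 0000 → c = 000000000, weight = 0.
  m = 1000 → c = 111101101, weight = 7.
  m = 0100 → c = 010101001, weight = 4.
  m = 1100 → c = 101000100, weight = 3.
  m = 0010 → c = 000011100, weight = 3.
  m = 1010 → c = 111110001, weight = 6.
  m = 0110 → c = 010110101, weight = 5.
  m = 1110 → c = 101011000, weight = 4.
  m = 0001 → c = 101011011, weight = 6.
  m = 1001 → c = 010110110, weight = 5.
  m = 0101 → c = 111110010, weight = 6.
  m = 1101 → c = 000011111, weight = 5.
  m = 0011 → c = 101000111, weight = 5.
  m = 1011 → c = 010101010, weight = 4.
  m = 0111 → c = 111101110, weight = 7.
  m = 1111 → c = 000000011, weight = 2.
Tally weights:
  weight 0: 1 codewords.
  weight 2: 1 codewords.
  weight 3: 2 codewords.
  weight 4: 3 codewords.
  weight 5: 4 codewords.
  weight 6: 3 codewords.
  weight 7: 2 codewords.
Minimum distance d = smallest w > 0 with A_w > 0 = 2.
Sanity: Σ A_w = 16 = 2^4 = 16 ✓.


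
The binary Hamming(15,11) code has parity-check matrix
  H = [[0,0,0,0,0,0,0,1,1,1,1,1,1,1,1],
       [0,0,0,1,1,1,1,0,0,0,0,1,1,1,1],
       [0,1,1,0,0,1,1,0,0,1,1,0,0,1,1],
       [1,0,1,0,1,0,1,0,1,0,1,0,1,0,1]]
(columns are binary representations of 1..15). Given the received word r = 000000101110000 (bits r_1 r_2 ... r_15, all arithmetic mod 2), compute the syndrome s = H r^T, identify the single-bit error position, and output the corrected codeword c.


s = (1, 1, 1, 1)^T, error position = 15, corrected codeword c = 000000101110001

Compute s = H r^T mod 2 one row at a time:
  s_1 = 0 + 1 + 1 + 1 + 0 + 0 + 0 + 0 = 3 ≡ 1 (mod 2).
  s_2 = 0 + 0 + 0 + 1 + 0 + 0 + 0 + 0 = 1 ≡ 1 (mod 2).
  s_3 = 0 + 0 + 0 + 1 + 1 + 1 + 0 + 0 = 3 ≡ 1 (mod 2).
  s_4 = 0 + 0 + 0 + 1 + 1 + 1 + 0 + 0 = 3 ≡ 1 (mod 2).
s = (1, 1, 1, 1)^T — this equals column 15 of H (binary 1111), so error is at position 15.
Correct: flip bit 15 of r = 000000101110000 to get c = 000000101110001.


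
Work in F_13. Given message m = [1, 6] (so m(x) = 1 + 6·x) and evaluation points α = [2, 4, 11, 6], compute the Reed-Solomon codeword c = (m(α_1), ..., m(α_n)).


c = [0, 12, 2, 11]

Message polynomial: m(x) = 1 + 6·x (mod 13).
For each evaluation point α_i, compute m(α_i) mod 13:
  α_1 = 2: Horner steps 6 → 0, so m(2) = 0.
  α_2 = 4: Horner steps 6 → 12, so m(4) = 12.
  α_3 = 11: Horner steps 6 → 2, so m(11) = 2.
  α_4 = 6: Horner steps 6 → 11, so m(6) = 11.
Codeword c = [0, 12, 2, 11] ∈ F_13^4.


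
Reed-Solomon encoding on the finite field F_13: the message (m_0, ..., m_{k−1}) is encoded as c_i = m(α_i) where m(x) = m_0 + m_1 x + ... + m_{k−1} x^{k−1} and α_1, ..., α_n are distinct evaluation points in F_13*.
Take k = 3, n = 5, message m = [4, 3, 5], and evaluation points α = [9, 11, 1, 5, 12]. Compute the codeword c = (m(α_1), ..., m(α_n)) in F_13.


c = [7, 5, 12, 1, 6]

Message polynomial: m(x) = 4 + 3·x + 5·x^2 (mod 13).
For each evaluation point α_i, compute m(α_i) mod 13:
  α_1 = 9: Horner steps 5 → 9 → 7, so m(9) = 7.
  α_2 = 11: Horner steps 5 → 6 → 5, so m(11) = 5.
  α_3 = 1: Horner steps 5 → 8 → 12, so m(1) = 12.
  α_4 = 5: Horner steps 5 → 2 → 1, so m(5) = 1.
  α_5 = 12: Horner steps 5 → 11 → 6, so m(12) = 6.
Codeword c = [7, 5, 12, 1, 6] ∈ F_13^5.


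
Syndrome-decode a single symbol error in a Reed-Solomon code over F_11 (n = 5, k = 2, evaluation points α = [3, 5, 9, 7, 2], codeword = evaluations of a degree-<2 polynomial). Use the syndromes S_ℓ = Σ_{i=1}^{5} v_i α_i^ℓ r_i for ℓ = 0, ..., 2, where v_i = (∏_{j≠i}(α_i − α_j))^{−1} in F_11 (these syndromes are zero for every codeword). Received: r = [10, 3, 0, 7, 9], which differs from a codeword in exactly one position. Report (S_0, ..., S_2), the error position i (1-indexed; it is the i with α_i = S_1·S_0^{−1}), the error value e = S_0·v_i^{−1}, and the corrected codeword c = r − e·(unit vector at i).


S = (2, 4, 8), error at position 5, error magnitude e = 1, c = [10, 3, 0, 7, 8].

Step 1: column multipliers v_i = (∏_{j≠i}(α_i − α_j))^{−1} mod 11.
  i = 1 (α = 3): (3−5)(3−9)(3−7)(3−2) = (−2)·(−6)·(−4)·1 = −48 ≡ 7, so v_1 = 7^{−1} = 8 (mod 11).
  i = 2 (α = 5): (5−3)(5−9)(5−7)(5−2) = 2·(−4)·(−2)·3 = 48 ≡ 4, so v_2 = 4^{−1} = 3 (mod 11).
  i = 3 (α = 9): (9−3)(9−5)(9−7)(9−2) = 6·4·2·7 = 336 ≡ 6, so v_3 = 6^{−1} = 2 (mod 11).
  i = 4 (α = 7): (7−3)(7−5)(7−9)(7−2) = 4·2·(−2)·5 = −80 ≡ 8, so v_4 = 8^{−1} = 7 (mod 11).
  i = 5 (α = 2): (2−3)(2−5)(2−9)(2−7) = (−1)·(−3)·(−7)·(−5) = 105 ≡ 6, so v_5 = 6^{−1} = 2 (mod 11).
  v = [8, 3, 2, 7, 2].
Step 2: syndromes of r = [10, 3, 0, 7, 9] (all sums mod 11).
  S_0 = Σ v_i r_i = 8·10 + 3·3 + 2·0 + 7·7 + 2·9 = 156 ≡ 2.
  S_1 = Σ v_i α_i r_i = 8·3·10 + 3·5·3 + 2·9·0 + 7·7·7 + 2·2·9 = 664 ≡ 4.
  α_i^2 mod 11 = [9, 3, 4, 5, 4].
  S_2 = Σ v_i α_i^2 r_i = 8·9·10 + 3·3·3 + 2·4·0 + 7·5·7 + 2·4·9 = 1064 ≡ 8.
  S = (2, 4, 8) ≠ 0, so r is not a codeword (an error is present).
Step 3: locate the error. For a single error e at position i, S_ℓ = v_i·e·α_i^ℓ, so α_err = S_1/S_0.
  S_0^{−1} = 2^{−1} = 6 (mod 11), so α_err = 4·6 = 24 ≡ 2 = α_5. Error position i = 5.
  Consistency check: S_2/S_1 = 8·3 = 24 ≡ 2 = α_err ✓ (single-error assumption holds).
Step 4: error magnitude e = S_0/v_5 = S_0·∏_{j≠5}(α_5 − α_j) = 2·6 = 12 ≡ 1 (mod 11).
Step 5: correct position 5: c_5 = r_5 − e = 9 − 1 ≡ 8 (mod 11). Hence c = [10, 3, 0, 7, 8].
  Check: interpolating c through the α_i gives m(x) = 4 + 2·x (degree < 2) with m(α_i) = c_i for every i, so c is indeed a codeword.
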